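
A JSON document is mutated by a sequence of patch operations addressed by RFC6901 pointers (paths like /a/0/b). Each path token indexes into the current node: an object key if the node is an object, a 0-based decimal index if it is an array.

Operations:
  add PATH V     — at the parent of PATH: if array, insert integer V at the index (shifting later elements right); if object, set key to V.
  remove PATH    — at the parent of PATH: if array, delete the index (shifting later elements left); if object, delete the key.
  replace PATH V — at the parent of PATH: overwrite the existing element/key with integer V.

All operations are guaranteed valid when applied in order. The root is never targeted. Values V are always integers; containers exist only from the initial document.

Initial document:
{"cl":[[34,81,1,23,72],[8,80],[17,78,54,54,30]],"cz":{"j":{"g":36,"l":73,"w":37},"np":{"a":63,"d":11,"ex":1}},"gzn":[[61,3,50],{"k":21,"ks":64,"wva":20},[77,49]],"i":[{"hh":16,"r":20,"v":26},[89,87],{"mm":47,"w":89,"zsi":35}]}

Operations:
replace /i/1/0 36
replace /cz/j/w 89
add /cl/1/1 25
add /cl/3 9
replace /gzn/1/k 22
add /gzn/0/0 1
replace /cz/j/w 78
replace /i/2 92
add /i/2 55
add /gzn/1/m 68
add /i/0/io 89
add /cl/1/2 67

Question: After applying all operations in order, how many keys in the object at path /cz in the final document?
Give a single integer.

Answer: 2

Derivation:
After op 1 (replace /i/1/0 36): {"cl":[[34,81,1,23,72],[8,80],[17,78,54,54,30]],"cz":{"j":{"g":36,"l":73,"w":37},"np":{"a":63,"d":11,"ex":1}},"gzn":[[61,3,50],{"k":21,"ks":64,"wva":20},[77,49]],"i":[{"hh":16,"r":20,"v":26},[36,87],{"mm":47,"w":89,"zsi":35}]}
After op 2 (replace /cz/j/w 89): {"cl":[[34,81,1,23,72],[8,80],[17,78,54,54,30]],"cz":{"j":{"g":36,"l":73,"w":89},"np":{"a":63,"d":11,"ex":1}},"gzn":[[61,3,50],{"k":21,"ks":64,"wva":20},[77,49]],"i":[{"hh":16,"r":20,"v":26},[36,87],{"mm":47,"w":89,"zsi":35}]}
After op 3 (add /cl/1/1 25): {"cl":[[34,81,1,23,72],[8,25,80],[17,78,54,54,30]],"cz":{"j":{"g":36,"l":73,"w":89},"np":{"a":63,"d":11,"ex":1}},"gzn":[[61,3,50],{"k":21,"ks":64,"wva":20},[77,49]],"i":[{"hh":16,"r":20,"v":26},[36,87],{"mm":47,"w":89,"zsi":35}]}
After op 4 (add /cl/3 9): {"cl":[[34,81,1,23,72],[8,25,80],[17,78,54,54,30],9],"cz":{"j":{"g":36,"l":73,"w":89},"np":{"a":63,"d":11,"ex":1}},"gzn":[[61,3,50],{"k":21,"ks":64,"wva":20},[77,49]],"i":[{"hh":16,"r":20,"v":26},[36,87],{"mm":47,"w":89,"zsi":35}]}
After op 5 (replace /gzn/1/k 22): {"cl":[[34,81,1,23,72],[8,25,80],[17,78,54,54,30],9],"cz":{"j":{"g":36,"l":73,"w":89},"np":{"a":63,"d":11,"ex":1}},"gzn":[[61,3,50],{"k":22,"ks":64,"wva":20},[77,49]],"i":[{"hh":16,"r":20,"v":26},[36,87],{"mm":47,"w":89,"zsi":35}]}
After op 6 (add /gzn/0/0 1): {"cl":[[34,81,1,23,72],[8,25,80],[17,78,54,54,30],9],"cz":{"j":{"g":36,"l":73,"w":89},"np":{"a":63,"d":11,"ex":1}},"gzn":[[1,61,3,50],{"k":22,"ks":64,"wva":20},[77,49]],"i":[{"hh":16,"r":20,"v":26},[36,87],{"mm":47,"w":89,"zsi":35}]}
After op 7 (replace /cz/j/w 78): {"cl":[[34,81,1,23,72],[8,25,80],[17,78,54,54,30],9],"cz":{"j":{"g":36,"l":73,"w":78},"np":{"a":63,"d":11,"ex":1}},"gzn":[[1,61,3,50],{"k":22,"ks":64,"wva":20},[77,49]],"i":[{"hh":16,"r":20,"v":26},[36,87],{"mm":47,"w":89,"zsi":35}]}
After op 8 (replace /i/2 92): {"cl":[[34,81,1,23,72],[8,25,80],[17,78,54,54,30],9],"cz":{"j":{"g":36,"l":73,"w":78},"np":{"a":63,"d":11,"ex":1}},"gzn":[[1,61,3,50],{"k":22,"ks":64,"wva":20},[77,49]],"i":[{"hh":16,"r":20,"v":26},[36,87],92]}
After op 9 (add /i/2 55): {"cl":[[34,81,1,23,72],[8,25,80],[17,78,54,54,30],9],"cz":{"j":{"g":36,"l":73,"w":78},"np":{"a":63,"d":11,"ex":1}},"gzn":[[1,61,3,50],{"k":22,"ks":64,"wva":20},[77,49]],"i":[{"hh":16,"r":20,"v":26},[36,87],55,92]}
After op 10 (add /gzn/1/m 68): {"cl":[[34,81,1,23,72],[8,25,80],[17,78,54,54,30],9],"cz":{"j":{"g":36,"l":73,"w":78},"np":{"a":63,"d":11,"ex":1}},"gzn":[[1,61,3,50],{"k":22,"ks":64,"m":68,"wva":20},[77,49]],"i":[{"hh":16,"r":20,"v":26},[36,87],55,92]}
After op 11 (add /i/0/io 89): {"cl":[[34,81,1,23,72],[8,25,80],[17,78,54,54,30],9],"cz":{"j":{"g":36,"l":73,"w":78},"np":{"a":63,"d":11,"ex":1}},"gzn":[[1,61,3,50],{"k":22,"ks":64,"m":68,"wva":20},[77,49]],"i":[{"hh":16,"io":89,"r":20,"v":26},[36,87],55,92]}
After op 12 (add /cl/1/2 67): {"cl":[[34,81,1,23,72],[8,25,67,80],[17,78,54,54,30],9],"cz":{"j":{"g":36,"l":73,"w":78},"np":{"a":63,"d":11,"ex":1}},"gzn":[[1,61,3,50],{"k":22,"ks":64,"m":68,"wva":20},[77,49]],"i":[{"hh":16,"io":89,"r":20,"v":26},[36,87],55,92]}
Size at path /cz: 2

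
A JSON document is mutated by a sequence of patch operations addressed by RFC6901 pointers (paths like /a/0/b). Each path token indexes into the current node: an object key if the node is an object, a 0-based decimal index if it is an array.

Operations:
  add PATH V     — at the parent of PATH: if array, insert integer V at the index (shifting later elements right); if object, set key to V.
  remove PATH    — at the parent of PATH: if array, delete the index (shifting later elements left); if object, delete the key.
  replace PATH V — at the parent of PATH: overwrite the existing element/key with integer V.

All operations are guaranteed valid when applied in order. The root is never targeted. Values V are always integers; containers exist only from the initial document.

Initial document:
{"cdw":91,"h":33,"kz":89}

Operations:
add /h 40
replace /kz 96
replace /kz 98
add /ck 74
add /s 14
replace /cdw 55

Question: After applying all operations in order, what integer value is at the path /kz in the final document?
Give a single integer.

Answer: 98

Derivation:
After op 1 (add /h 40): {"cdw":91,"h":40,"kz":89}
After op 2 (replace /kz 96): {"cdw":91,"h":40,"kz":96}
After op 3 (replace /kz 98): {"cdw":91,"h":40,"kz":98}
After op 4 (add /ck 74): {"cdw":91,"ck":74,"h":40,"kz":98}
After op 5 (add /s 14): {"cdw":91,"ck":74,"h":40,"kz":98,"s":14}
After op 6 (replace /cdw 55): {"cdw":55,"ck":74,"h":40,"kz":98,"s":14}
Value at /kz: 98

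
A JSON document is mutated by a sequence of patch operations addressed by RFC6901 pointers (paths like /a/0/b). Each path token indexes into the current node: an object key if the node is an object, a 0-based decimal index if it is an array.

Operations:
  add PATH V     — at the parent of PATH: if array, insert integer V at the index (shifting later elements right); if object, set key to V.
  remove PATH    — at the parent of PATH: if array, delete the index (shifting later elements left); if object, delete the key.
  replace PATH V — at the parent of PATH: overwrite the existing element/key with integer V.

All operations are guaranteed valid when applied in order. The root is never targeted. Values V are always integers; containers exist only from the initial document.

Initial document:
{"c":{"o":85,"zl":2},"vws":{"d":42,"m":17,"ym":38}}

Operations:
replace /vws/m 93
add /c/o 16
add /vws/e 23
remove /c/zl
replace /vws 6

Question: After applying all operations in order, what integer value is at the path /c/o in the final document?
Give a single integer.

After op 1 (replace /vws/m 93): {"c":{"o":85,"zl":2},"vws":{"d":42,"m":93,"ym":38}}
After op 2 (add /c/o 16): {"c":{"o":16,"zl":2},"vws":{"d":42,"m":93,"ym":38}}
After op 3 (add /vws/e 23): {"c":{"o":16,"zl":2},"vws":{"d":42,"e":23,"m":93,"ym":38}}
After op 4 (remove /c/zl): {"c":{"o":16},"vws":{"d":42,"e":23,"m":93,"ym":38}}
After op 5 (replace /vws 6): {"c":{"o":16},"vws":6}
Value at /c/o: 16

Answer: 16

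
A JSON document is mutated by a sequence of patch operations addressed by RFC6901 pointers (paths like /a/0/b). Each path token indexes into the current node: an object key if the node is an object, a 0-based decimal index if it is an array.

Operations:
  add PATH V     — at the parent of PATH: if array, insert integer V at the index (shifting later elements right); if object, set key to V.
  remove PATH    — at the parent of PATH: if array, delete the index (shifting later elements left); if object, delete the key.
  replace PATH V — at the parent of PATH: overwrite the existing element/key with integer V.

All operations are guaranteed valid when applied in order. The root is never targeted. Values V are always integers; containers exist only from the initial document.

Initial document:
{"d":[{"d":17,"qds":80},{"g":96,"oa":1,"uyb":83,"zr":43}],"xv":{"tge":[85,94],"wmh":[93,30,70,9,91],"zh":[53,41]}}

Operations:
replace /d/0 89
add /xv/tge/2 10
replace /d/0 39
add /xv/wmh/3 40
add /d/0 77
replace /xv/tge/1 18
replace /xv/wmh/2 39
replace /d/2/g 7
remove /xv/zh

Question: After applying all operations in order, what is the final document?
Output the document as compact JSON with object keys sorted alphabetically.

Answer: {"d":[77,39,{"g":7,"oa":1,"uyb":83,"zr":43}],"xv":{"tge":[85,18,10],"wmh":[93,30,39,40,9,91]}}

Derivation:
After op 1 (replace /d/0 89): {"d":[89,{"g":96,"oa":1,"uyb":83,"zr":43}],"xv":{"tge":[85,94],"wmh":[93,30,70,9,91],"zh":[53,41]}}
After op 2 (add /xv/tge/2 10): {"d":[89,{"g":96,"oa":1,"uyb":83,"zr":43}],"xv":{"tge":[85,94,10],"wmh":[93,30,70,9,91],"zh":[53,41]}}
After op 3 (replace /d/0 39): {"d":[39,{"g":96,"oa":1,"uyb":83,"zr":43}],"xv":{"tge":[85,94,10],"wmh":[93,30,70,9,91],"zh":[53,41]}}
After op 4 (add /xv/wmh/3 40): {"d":[39,{"g":96,"oa":1,"uyb":83,"zr":43}],"xv":{"tge":[85,94,10],"wmh":[93,30,70,40,9,91],"zh":[53,41]}}
After op 5 (add /d/0 77): {"d":[77,39,{"g":96,"oa":1,"uyb":83,"zr":43}],"xv":{"tge":[85,94,10],"wmh":[93,30,70,40,9,91],"zh":[53,41]}}
After op 6 (replace /xv/tge/1 18): {"d":[77,39,{"g":96,"oa":1,"uyb":83,"zr":43}],"xv":{"tge":[85,18,10],"wmh":[93,30,70,40,9,91],"zh":[53,41]}}
After op 7 (replace /xv/wmh/2 39): {"d":[77,39,{"g":96,"oa":1,"uyb":83,"zr":43}],"xv":{"tge":[85,18,10],"wmh":[93,30,39,40,9,91],"zh":[53,41]}}
After op 8 (replace /d/2/g 7): {"d":[77,39,{"g":7,"oa":1,"uyb":83,"zr":43}],"xv":{"tge":[85,18,10],"wmh":[93,30,39,40,9,91],"zh":[53,41]}}
After op 9 (remove /xv/zh): {"d":[77,39,{"g":7,"oa":1,"uyb":83,"zr":43}],"xv":{"tge":[85,18,10],"wmh":[93,30,39,40,9,91]}}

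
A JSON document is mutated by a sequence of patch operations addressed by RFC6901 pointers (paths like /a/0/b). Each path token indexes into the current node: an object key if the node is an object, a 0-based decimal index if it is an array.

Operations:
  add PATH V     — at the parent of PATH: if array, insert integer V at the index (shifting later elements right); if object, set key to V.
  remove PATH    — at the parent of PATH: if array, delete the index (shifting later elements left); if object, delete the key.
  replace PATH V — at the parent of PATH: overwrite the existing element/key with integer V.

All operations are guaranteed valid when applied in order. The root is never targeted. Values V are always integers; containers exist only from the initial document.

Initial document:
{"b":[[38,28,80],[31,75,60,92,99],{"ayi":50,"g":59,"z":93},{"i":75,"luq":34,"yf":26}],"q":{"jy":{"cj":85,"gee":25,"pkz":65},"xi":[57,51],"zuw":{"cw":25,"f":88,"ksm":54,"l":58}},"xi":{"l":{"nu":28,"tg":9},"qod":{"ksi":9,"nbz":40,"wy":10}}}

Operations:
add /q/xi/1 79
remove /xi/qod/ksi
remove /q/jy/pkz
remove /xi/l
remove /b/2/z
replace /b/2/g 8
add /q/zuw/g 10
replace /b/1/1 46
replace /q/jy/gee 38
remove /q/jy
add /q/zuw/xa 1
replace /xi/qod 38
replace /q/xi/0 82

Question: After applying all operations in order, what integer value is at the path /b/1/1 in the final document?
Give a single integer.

Answer: 46

Derivation:
After op 1 (add /q/xi/1 79): {"b":[[38,28,80],[31,75,60,92,99],{"ayi":50,"g":59,"z":93},{"i":75,"luq":34,"yf":26}],"q":{"jy":{"cj":85,"gee":25,"pkz":65},"xi":[57,79,51],"zuw":{"cw":25,"f":88,"ksm":54,"l":58}},"xi":{"l":{"nu":28,"tg":9},"qod":{"ksi":9,"nbz":40,"wy":10}}}
After op 2 (remove /xi/qod/ksi): {"b":[[38,28,80],[31,75,60,92,99],{"ayi":50,"g":59,"z":93},{"i":75,"luq":34,"yf":26}],"q":{"jy":{"cj":85,"gee":25,"pkz":65},"xi":[57,79,51],"zuw":{"cw":25,"f":88,"ksm":54,"l":58}},"xi":{"l":{"nu":28,"tg":9},"qod":{"nbz":40,"wy":10}}}
After op 3 (remove /q/jy/pkz): {"b":[[38,28,80],[31,75,60,92,99],{"ayi":50,"g":59,"z":93},{"i":75,"luq":34,"yf":26}],"q":{"jy":{"cj":85,"gee":25},"xi":[57,79,51],"zuw":{"cw":25,"f":88,"ksm":54,"l":58}},"xi":{"l":{"nu":28,"tg":9},"qod":{"nbz":40,"wy":10}}}
After op 4 (remove /xi/l): {"b":[[38,28,80],[31,75,60,92,99],{"ayi":50,"g":59,"z":93},{"i":75,"luq":34,"yf":26}],"q":{"jy":{"cj":85,"gee":25},"xi":[57,79,51],"zuw":{"cw":25,"f":88,"ksm":54,"l":58}},"xi":{"qod":{"nbz":40,"wy":10}}}
After op 5 (remove /b/2/z): {"b":[[38,28,80],[31,75,60,92,99],{"ayi":50,"g":59},{"i":75,"luq":34,"yf":26}],"q":{"jy":{"cj":85,"gee":25},"xi":[57,79,51],"zuw":{"cw":25,"f":88,"ksm":54,"l":58}},"xi":{"qod":{"nbz":40,"wy":10}}}
After op 6 (replace /b/2/g 8): {"b":[[38,28,80],[31,75,60,92,99],{"ayi":50,"g":8},{"i":75,"luq":34,"yf":26}],"q":{"jy":{"cj":85,"gee":25},"xi":[57,79,51],"zuw":{"cw":25,"f":88,"ksm":54,"l":58}},"xi":{"qod":{"nbz":40,"wy":10}}}
After op 7 (add /q/zuw/g 10): {"b":[[38,28,80],[31,75,60,92,99],{"ayi":50,"g":8},{"i":75,"luq":34,"yf":26}],"q":{"jy":{"cj":85,"gee":25},"xi":[57,79,51],"zuw":{"cw":25,"f":88,"g":10,"ksm":54,"l":58}},"xi":{"qod":{"nbz":40,"wy":10}}}
After op 8 (replace /b/1/1 46): {"b":[[38,28,80],[31,46,60,92,99],{"ayi":50,"g":8},{"i":75,"luq":34,"yf":26}],"q":{"jy":{"cj":85,"gee":25},"xi":[57,79,51],"zuw":{"cw":25,"f":88,"g":10,"ksm":54,"l":58}},"xi":{"qod":{"nbz":40,"wy":10}}}
After op 9 (replace /q/jy/gee 38): {"b":[[38,28,80],[31,46,60,92,99],{"ayi":50,"g":8},{"i":75,"luq":34,"yf":26}],"q":{"jy":{"cj":85,"gee":38},"xi":[57,79,51],"zuw":{"cw":25,"f":88,"g":10,"ksm":54,"l":58}},"xi":{"qod":{"nbz":40,"wy":10}}}
After op 10 (remove /q/jy): {"b":[[38,28,80],[31,46,60,92,99],{"ayi":50,"g":8},{"i":75,"luq":34,"yf":26}],"q":{"xi":[57,79,51],"zuw":{"cw":25,"f":88,"g":10,"ksm":54,"l":58}},"xi":{"qod":{"nbz":40,"wy":10}}}
After op 11 (add /q/zuw/xa 1): {"b":[[38,28,80],[31,46,60,92,99],{"ayi":50,"g":8},{"i":75,"luq":34,"yf":26}],"q":{"xi":[57,79,51],"zuw":{"cw":25,"f":88,"g":10,"ksm":54,"l":58,"xa":1}},"xi":{"qod":{"nbz":40,"wy":10}}}
After op 12 (replace /xi/qod 38): {"b":[[38,28,80],[31,46,60,92,99],{"ayi":50,"g":8},{"i":75,"luq":34,"yf":26}],"q":{"xi":[57,79,51],"zuw":{"cw":25,"f":88,"g":10,"ksm":54,"l":58,"xa":1}},"xi":{"qod":38}}
After op 13 (replace /q/xi/0 82): {"b":[[38,28,80],[31,46,60,92,99],{"ayi":50,"g":8},{"i":75,"luq":34,"yf":26}],"q":{"xi":[82,79,51],"zuw":{"cw":25,"f":88,"g":10,"ksm":54,"l":58,"xa":1}},"xi":{"qod":38}}
Value at /b/1/1: 46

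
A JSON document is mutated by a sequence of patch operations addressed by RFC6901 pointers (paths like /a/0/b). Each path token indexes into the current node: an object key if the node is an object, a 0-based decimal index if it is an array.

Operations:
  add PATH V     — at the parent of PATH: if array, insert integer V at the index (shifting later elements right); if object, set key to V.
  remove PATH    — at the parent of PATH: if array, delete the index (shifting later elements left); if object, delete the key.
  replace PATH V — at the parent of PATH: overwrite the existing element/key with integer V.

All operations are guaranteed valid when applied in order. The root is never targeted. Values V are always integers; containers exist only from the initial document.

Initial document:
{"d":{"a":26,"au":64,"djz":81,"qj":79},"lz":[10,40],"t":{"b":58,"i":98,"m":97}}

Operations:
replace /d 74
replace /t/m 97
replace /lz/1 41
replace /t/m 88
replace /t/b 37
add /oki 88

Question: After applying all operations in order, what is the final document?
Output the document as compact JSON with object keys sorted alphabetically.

After op 1 (replace /d 74): {"d":74,"lz":[10,40],"t":{"b":58,"i":98,"m":97}}
After op 2 (replace /t/m 97): {"d":74,"lz":[10,40],"t":{"b":58,"i":98,"m":97}}
After op 3 (replace /lz/1 41): {"d":74,"lz":[10,41],"t":{"b":58,"i":98,"m":97}}
After op 4 (replace /t/m 88): {"d":74,"lz":[10,41],"t":{"b":58,"i":98,"m":88}}
After op 5 (replace /t/b 37): {"d":74,"lz":[10,41],"t":{"b":37,"i":98,"m":88}}
After op 6 (add /oki 88): {"d":74,"lz":[10,41],"oki":88,"t":{"b":37,"i":98,"m":88}}

Answer: {"d":74,"lz":[10,41],"oki":88,"t":{"b":37,"i":98,"m":88}}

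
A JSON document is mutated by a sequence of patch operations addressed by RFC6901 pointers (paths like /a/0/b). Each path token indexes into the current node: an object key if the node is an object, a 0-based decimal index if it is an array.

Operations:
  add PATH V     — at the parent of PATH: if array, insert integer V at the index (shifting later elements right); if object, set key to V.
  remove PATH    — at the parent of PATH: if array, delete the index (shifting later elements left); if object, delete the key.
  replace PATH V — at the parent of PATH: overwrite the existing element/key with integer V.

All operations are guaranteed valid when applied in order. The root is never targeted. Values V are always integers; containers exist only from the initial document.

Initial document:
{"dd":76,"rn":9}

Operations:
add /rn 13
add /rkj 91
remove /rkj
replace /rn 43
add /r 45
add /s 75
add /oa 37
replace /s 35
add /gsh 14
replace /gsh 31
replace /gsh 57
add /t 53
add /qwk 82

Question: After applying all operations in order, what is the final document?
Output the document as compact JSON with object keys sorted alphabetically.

After op 1 (add /rn 13): {"dd":76,"rn":13}
After op 2 (add /rkj 91): {"dd":76,"rkj":91,"rn":13}
After op 3 (remove /rkj): {"dd":76,"rn":13}
After op 4 (replace /rn 43): {"dd":76,"rn":43}
After op 5 (add /r 45): {"dd":76,"r":45,"rn":43}
After op 6 (add /s 75): {"dd":76,"r":45,"rn":43,"s":75}
After op 7 (add /oa 37): {"dd":76,"oa":37,"r":45,"rn":43,"s":75}
After op 8 (replace /s 35): {"dd":76,"oa":37,"r":45,"rn":43,"s":35}
After op 9 (add /gsh 14): {"dd":76,"gsh":14,"oa":37,"r":45,"rn":43,"s":35}
After op 10 (replace /gsh 31): {"dd":76,"gsh":31,"oa":37,"r":45,"rn":43,"s":35}
After op 11 (replace /gsh 57): {"dd":76,"gsh":57,"oa":37,"r":45,"rn":43,"s":35}
After op 12 (add /t 53): {"dd":76,"gsh":57,"oa":37,"r":45,"rn":43,"s":35,"t":53}
After op 13 (add /qwk 82): {"dd":76,"gsh":57,"oa":37,"qwk":82,"r":45,"rn":43,"s":35,"t":53}

Answer: {"dd":76,"gsh":57,"oa":37,"qwk":82,"r":45,"rn":43,"s":35,"t":53}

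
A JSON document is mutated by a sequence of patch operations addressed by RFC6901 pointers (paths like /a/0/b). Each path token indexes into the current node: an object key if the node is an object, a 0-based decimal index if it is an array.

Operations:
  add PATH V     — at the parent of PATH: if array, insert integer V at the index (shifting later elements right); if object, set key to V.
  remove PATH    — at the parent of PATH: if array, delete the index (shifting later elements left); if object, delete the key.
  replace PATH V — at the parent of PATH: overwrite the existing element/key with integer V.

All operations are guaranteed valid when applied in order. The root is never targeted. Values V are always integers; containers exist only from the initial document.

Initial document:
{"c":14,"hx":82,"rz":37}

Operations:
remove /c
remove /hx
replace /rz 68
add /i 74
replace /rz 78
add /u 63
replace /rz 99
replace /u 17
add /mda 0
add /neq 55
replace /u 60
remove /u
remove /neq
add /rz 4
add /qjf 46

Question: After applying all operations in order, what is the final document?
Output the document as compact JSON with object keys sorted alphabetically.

Answer: {"i":74,"mda":0,"qjf":46,"rz":4}

Derivation:
After op 1 (remove /c): {"hx":82,"rz":37}
After op 2 (remove /hx): {"rz":37}
After op 3 (replace /rz 68): {"rz":68}
After op 4 (add /i 74): {"i":74,"rz":68}
After op 5 (replace /rz 78): {"i":74,"rz":78}
After op 6 (add /u 63): {"i":74,"rz":78,"u":63}
After op 7 (replace /rz 99): {"i":74,"rz":99,"u":63}
After op 8 (replace /u 17): {"i":74,"rz":99,"u":17}
After op 9 (add /mda 0): {"i":74,"mda":0,"rz":99,"u":17}
After op 10 (add /neq 55): {"i":74,"mda":0,"neq":55,"rz":99,"u":17}
After op 11 (replace /u 60): {"i":74,"mda":0,"neq":55,"rz":99,"u":60}
After op 12 (remove /u): {"i":74,"mda":0,"neq":55,"rz":99}
After op 13 (remove /neq): {"i":74,"mda":0,"rz":99}
After op 14 (add /rz 4): {"i":74,"mda":0,"rz":4}
After op 15 (add /qjf 46): {"i":74,"mda":0,"qjf":46,"rz":4}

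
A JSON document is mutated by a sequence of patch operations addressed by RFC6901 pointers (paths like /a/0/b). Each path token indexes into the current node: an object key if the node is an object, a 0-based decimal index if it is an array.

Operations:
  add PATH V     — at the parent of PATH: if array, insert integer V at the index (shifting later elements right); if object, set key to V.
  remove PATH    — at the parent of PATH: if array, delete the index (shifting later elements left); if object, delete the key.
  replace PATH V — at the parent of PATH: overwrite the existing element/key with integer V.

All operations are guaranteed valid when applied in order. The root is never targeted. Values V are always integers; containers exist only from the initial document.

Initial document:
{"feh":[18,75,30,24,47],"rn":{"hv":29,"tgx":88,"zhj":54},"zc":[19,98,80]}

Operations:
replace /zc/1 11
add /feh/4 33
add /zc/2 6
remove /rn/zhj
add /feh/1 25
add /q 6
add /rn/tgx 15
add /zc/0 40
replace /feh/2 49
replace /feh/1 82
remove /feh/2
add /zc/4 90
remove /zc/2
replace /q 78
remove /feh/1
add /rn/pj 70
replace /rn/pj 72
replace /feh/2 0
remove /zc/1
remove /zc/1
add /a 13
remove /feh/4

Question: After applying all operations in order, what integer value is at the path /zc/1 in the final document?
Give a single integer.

Answer: 90

Derivation:
After op 1 (replace /zc/1 11): {"feh":[18,75,30,24,47],"rn":{"hv":29,"tgx":88,"zhj":54},"zc":[19,11,80]}
After op 2 (add /feh/4 33): {"feh":[18,75,30,24,33,47],"rn":{"hv":29,"tgx":88,"zhj":54},"zc":[19,11,80]}
After op 3 (add /zc/2 6): {"feh":[18,75,30,24,33,47],"rn":{"hv":29,"tgx":88,"zhj":54},"zc":[19,11,6,80]}
After op 4 (remove /rn/zhj): {"feh":[18,75,30,24,33,47],"rn":{"hv":29,"tgx":88},"zc":[19,11,6,80]}
After op 5 (add /feh/1 25): {"feh":[18,25,75,30,24,33,47],"rn":{"hv":29,"tgx":88},"zc":[19,11,6,80]}
After op 6 (add /q 6): {"feh":[18,25,75,30,24,33,47],"q":6,"rn":{"hv":29,"tgx":88},"zc":[19,11,6,80]}
After op 7 (add /rn/tgx 15): {"feh":[18,25,75,30,24,33,47],"q":6,"rn":{"hv":29,"tgx":15},"zc":[19,11,6,80]}
After op 8 (add /zc/0 40): {"feh":[18,25,75,30,24,33,47],"q":6,"rn":{"hv":29,"tgx":15},"zc":[40,19,11,6,80]}
After op 9 (replace /feh/2 49): {"feh":[18,25,49,30,24,33,47],"q":6,"rn":{"hv":29,"tgx":15},"zc":[40,19,11,6,80]}
After op 10 (replace /feh/1 82): {"feh":[18,82,49,30,24,33,47],"q":6,"rn":{"hv":29,"tgx":15},"zc":[40,19,11,6,80]}
After op 11 (remove /feh/2): {"feh":[18,82,30,24,33,47],"q":6,"rn":{"hv":29,"tgx":15},"zc":[40,19,11,6,80]}
After op 12 (add /zc/4 90): {"feh":[18,82,30,24,33,47],"q":6,"rn":{"hv":29,"tgx":15},"zc":[40,19,11,6,90,80]}
After op 13 (remove /zc/2): {"feh":[18,82,30,24,33,47],"q":6,"rn":{"hv":29,"tgx":15},"zc":[40,19,6,90,80]}
After op 14 (replace /q 78): {"feh":[18,82,30,24,33,47],"q":78,"rn":{"hv":29,"tgx":15},"zc":[40,19,6,90,80]}
After op 15 (remove /feh/1): {"feh":[18,30,24,33,47],"q":78,"rn":{"hv":29,"tgx":15},"zc":[40,19,6,90,80]}
After op 16 (add /rn/pj 70): {"feh":[18,30,24,33,47],"q":78,"rn":{"hv":29,"pj":70,"tgx":15},"zc":[40,19,6,90,80]}
After op 17 (replace /rn/pj 72): {"feh":[18,30,24,33,47],"q":78,"rn":{"hv":29,"pj":72,"tgx":15},"zc":[40,19,6,90,80]}
After op 18 (replace /feh/2 0): {"feh":[18,30,0,33,47],"q":78,"rn":{"hv":29,"pj":72,"tgx":15},"zc":[40,19,6,90,80]}
After op 19 (remove /zc/1): {"feh":[18,30,0,33,47],"q":78,"rn":{"hv":29,"pj":72,"tgx":15},"zc":[40,6,90,80]}
After op 20 (remove /zc/1): {"feh":[18,30,0,33,47],"q":78,"rn":{"hv":29,"pj":72,"tgx":15},"zc":[40,90,80]}
After op 21 (add /a 13): {"a":13,"feh":[18,30,0,33,47],"q":78,"rn":{"hv":29,"pj":72,"tgx":15},"zc":[40,90,80]}
After op 22 (remove /feh/4): {"a":13,"feh":[18,30,0,33],"q":78,"rn":{"hv":29,"pj":72,"tgx":15},"zc":[40,90,80]}
Value at /zc/1: 90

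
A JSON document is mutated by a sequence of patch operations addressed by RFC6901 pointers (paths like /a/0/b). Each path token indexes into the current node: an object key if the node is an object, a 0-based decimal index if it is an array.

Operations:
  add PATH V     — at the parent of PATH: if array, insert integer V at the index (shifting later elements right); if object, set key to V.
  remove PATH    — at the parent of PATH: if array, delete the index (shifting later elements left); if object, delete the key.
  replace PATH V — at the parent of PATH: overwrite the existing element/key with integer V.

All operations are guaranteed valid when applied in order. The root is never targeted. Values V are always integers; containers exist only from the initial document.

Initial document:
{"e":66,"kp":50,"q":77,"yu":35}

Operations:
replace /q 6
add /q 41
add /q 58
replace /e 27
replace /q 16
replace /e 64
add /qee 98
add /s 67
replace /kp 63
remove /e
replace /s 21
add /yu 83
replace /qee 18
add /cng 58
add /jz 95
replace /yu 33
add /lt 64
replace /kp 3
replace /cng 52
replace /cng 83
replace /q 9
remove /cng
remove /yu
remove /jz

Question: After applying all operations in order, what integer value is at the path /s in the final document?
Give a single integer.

After op 1 (replace /q 6): {"e":66,"kp":50,"q":6,"yu":35}
After op 2 (add /q 41): {"e":66,"kp":50,"q":41,"yu":35}
After op 3 (add /q 58): {"e":66,"kp":50,"q":58,"yu":35}
After op 4 (replace /e 27): {"e":27,"kp":50,"q":58,"yu":35}
After op 5 (replace /q 16): {"e":27,"kp":50,"q":16,"yu":35}
After op 6 (replace /e 64): {"e":64,"kp":50,"q":16,"yu":35}
After op 7 (add /qee 98): {"e":64,"kp":50,"q":16,"qee":98,"yu":35}
After op 8 (add /s 67): {"e":64,"kp":50,"q":16,"qee":98,"s":67,"yu":35}
After op 9 (replace /kp 63): {"e":64,"kp":63,"q":16,"qee":98,"s":67,"yu":35}
After op 10 (remove /e): {"kp":63,"q":16,"qee":98,"s":67,"yu":35}
After op 11 (replace /s 21): {"kp":63,"q":16,"qee":98,"s":21,"yu":35}
After op 12 (add /yu 83): {"kp":63,"q":16,"qee":98,"s":21,"yu":83}
After op 13 (replace /qee 18): {"kp":63,"q":16,"qee":18,"s":21,"yu":83}
After op 14 (add /cng 58): {"cng":58,"kp":63,"q":16,"qee":18,"s":21,"yu":83}
After op 15 (add /jz 95): {"cng":58,"jz":95,"kp":63,"q":16,"qee":18,"s":21,"yu":83}
After op 16 (replace /yu 33): {"cng":58,"jz":95,"kp":63,"q":16,"qee":18,"s":21,"yu":33}
After op 17 (add /lt 64): {"cng":58,"jz":95,"kp":63,"lt":64,"q":16,"qee":18,"s":21,"yu":33}
After op 18 (replace /kp 3): {"cng":58,"jz":95,"kp":3,"lt":64,"q":16,"qee":18,"s":21,"yu":33}
After op 19 (replace /cng 52): {"cng":52,"jz":95,"kp":3,"lt":64,"q":16,"qee":18,"s":21,"yu":33}
After op 20 (replace /cng 83): {"cng":83,"jz":95,"kp":3,"lt":64,"q":16,"qee":18,"s":21,"yu":33}
After op 21 (replace /q 9): {"cng":83,"jz":95,"kp":3,"lt":64,"q":9,"qee":18,"s":21,"yu":33}
After op 22 (remove /cng): {"jz":95,"kp":3,"lt":64,"q":9,"qee":18,"s":21,"yu":33}
After op 23 (remove /yu): {"jz":95,"kp":3,"lt":64,"q":9,"qee":18,"s":21}
After op 24 (remove /jz): {"kp":3,"lt":64,"q":9,"qee":18,"s":21}
Value at /s: 21

Answer: 21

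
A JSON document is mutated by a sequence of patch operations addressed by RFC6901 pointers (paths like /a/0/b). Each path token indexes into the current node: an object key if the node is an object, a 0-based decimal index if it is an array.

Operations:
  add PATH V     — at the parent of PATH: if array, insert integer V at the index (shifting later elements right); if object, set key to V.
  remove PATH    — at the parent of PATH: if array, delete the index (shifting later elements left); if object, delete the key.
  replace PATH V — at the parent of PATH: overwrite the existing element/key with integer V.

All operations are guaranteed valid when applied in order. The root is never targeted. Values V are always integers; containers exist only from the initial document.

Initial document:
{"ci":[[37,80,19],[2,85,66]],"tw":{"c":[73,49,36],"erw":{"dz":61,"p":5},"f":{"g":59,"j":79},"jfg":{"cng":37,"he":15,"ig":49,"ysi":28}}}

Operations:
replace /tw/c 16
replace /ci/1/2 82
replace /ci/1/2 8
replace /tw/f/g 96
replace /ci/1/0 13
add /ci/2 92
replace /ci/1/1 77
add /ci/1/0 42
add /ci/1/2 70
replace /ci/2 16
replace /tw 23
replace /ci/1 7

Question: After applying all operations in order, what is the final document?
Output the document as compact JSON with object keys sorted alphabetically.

Answer: {"ci":[[37,80,19],7,16],"tw":23}

Derivation:
After op 1 (replace /tw/c 16): {"ci":[[37,80,19],[2,85,66]],"tw":{"c":16,"erw":{"dz":61,"p":5},"f":{"g":59,"j":79},"jfg":{"cng":37,"he":15,"ig":49,"ysi":28}}}
After op 2 (replace /ci/1/2 82): {"ci":[[37,80,19],[2,85,82]],"tw":{"c":16,"erw":{"dz":61,"p":5},"f":{"g":59,"j":79},"jfg":{"cng":37,"he":15,"ig":49,"ysi":28}}}
After op 3 (replace /ci/1/2 8): {"ci":[[37,80,19],[2,85,8]],"tw":{"c":16,"erw":{"dz":61,"p":5},"f":{"g":59,"j":79},"jfg":{"cng":37,"he":15,"ig":49,"ysi":28}}}
After op 4 (replace /tw/f/g 96): {"ci":[[37,80,19],[2,85,8]],"tw":{"c":16,"erw":{"dz":61,"p":5},"f":{"g":96,"j":79},"jfg":{"cng":37,"he":15,"ig":49,"ysi":28}}}
After op 5 (replace /ci/1/0 13): {"ci":[[37,80,19],[13,85,8]],"tw":{"c":16,"erw":{"dz":61,"p":5},"f":{"g":96,"j":79},"jfg":{"cng":37,"he":15,"ig":49,"ysi":28}}}
After op 6 (add /ci/2 92): {"ci":[[37,80,19],[13,85,8],92],"tw":{"c":16,"erw":{"dz":61,"p":5},"f":{"g":96,"j":79},"jfg":{"cng":37,"he":15,"ig":49,"ysi":28}}}
After op 7 (replace /ci/1/1 77): {"ci":[[37,80,19],[13,77,8],92],"tw":{"c":16,"erw":{"dz":61,"p":5},"f":{"g":96,"j":79},"jfg":{"cng":37,"he":15,"ig":49,"ysi":28}}}
After op 8 (add /ci/1/0 42): {"ci":[[37,80,19],[42,13,77,8],92],"tw":{"c":16,"erw":{"dz":61,"p":5},"f":{"g":96,"j":79},"jfg":{"cng":37,"he":15,"ig":49,"ysi":28}}}
After op 9 (add /ci/1/2 70): {"ci":[[37,80,19],[42,13,70,77,8],92],"tw":{"c":16,"erw":{"dz":61,"p":5},"f":{"g":96,"j":79},"jfg":{"cng":37,"he":15,"ig":49,"ysi":28}}}
After op 10 (replace /ci/2 16): {"ci":[[37,80,19],[42,13,70,77,8],16],"tw":{"c":16,"erw":{"dz":61,"p":5},"f":{"g":96,"j":79},"jfg":{"cng":37,"he":15,"ig":49,"ysi":28}}}
After op 11 (replace /tw 23): {"ci":[[37,80,19],[42,13,70,77,8],16],"tw":23}
After op 12 (replace /ci/1 7): {"ci":[[37,80,19],7,16],"tw":23}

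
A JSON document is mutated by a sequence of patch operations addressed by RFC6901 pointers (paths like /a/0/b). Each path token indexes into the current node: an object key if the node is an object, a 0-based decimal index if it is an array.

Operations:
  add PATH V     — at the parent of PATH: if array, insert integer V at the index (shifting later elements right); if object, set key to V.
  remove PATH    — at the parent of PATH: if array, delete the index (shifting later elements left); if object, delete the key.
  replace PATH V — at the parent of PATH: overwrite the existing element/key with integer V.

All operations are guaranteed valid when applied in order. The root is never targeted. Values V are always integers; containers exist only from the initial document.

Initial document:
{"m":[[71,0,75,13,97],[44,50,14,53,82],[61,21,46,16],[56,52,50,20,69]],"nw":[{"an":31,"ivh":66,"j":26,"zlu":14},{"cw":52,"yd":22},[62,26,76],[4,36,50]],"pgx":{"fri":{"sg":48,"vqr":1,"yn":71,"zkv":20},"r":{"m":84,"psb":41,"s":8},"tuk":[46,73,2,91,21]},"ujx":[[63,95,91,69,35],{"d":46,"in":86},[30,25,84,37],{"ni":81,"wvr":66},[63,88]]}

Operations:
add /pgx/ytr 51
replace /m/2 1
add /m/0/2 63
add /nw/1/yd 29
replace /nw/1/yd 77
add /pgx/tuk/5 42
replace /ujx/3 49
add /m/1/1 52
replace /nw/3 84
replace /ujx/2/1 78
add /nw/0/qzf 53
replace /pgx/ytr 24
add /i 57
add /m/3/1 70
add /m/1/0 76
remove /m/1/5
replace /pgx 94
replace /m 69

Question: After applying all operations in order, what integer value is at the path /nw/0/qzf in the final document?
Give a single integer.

Answer: 53

Derivation:
After op 1 (add /pgx/ytr 51): {"m":[[71,0,75,13,97],[44,50,14,53,82],[61,21,46,16],[56,52,50,20,69]],"nw":[{"an":31,"ivh":66,"j":26,"zlu":14},{"cw":52,"yd":22},[62,26,76],[4,36,50]],"pgx":{"fri":{"sg":48,"vqr":1,"yn":71,"zkv":20},"r":{"m":84,"psb":41,"s":8},"tuk":[46,73,2,91,21],"ytr":51},"ujx":[[63,95,91,69,35],{"d":46,"in":86},[30,25,84,37],{"ni":81,"wvr":66},[63,88]]}
After op 2 (replace /m/2 1): {"m":[[71,0,75,13,97],[44,50,14,53,82],1,[56,52,50,20,69]],"nw":[{"an":31,"ivh":66,"j":26,"zlu":14},{"cw":52,"yd":22},[62,26,76],[4,36,50]],"pgx":{"fri":{"sg":48,"vqr":1,"yn":71,"zkv":20},"r":{"m":84,"psb":41,"s":8},"tuk":[46,73,2,91,21],"ytr":51},"ujx":[[63,95,91,69,35],{"d":46,"in":86},[30,25,84,37],{"ni":81,"wvr":66},[63,88]]}
After op 3 (add /m/0/2 63): {"m":[[71,0,63,75,13,97],[44,50,14,53,82],1,[56,52,50,20,69]],"nw":[{"an":31,"ivh":66,"j":26,"zlu":14},{"cw":52,"yd":22},[62,26,76],[4,36,50]],"pgx":{"fri":{"sg":48,"vqr":1,"yn":71,"zkv":20},"r":{"m":84,"psb":41,"s":8},"tuk":[46,73,2,91,21],"ytr":51},"ujx":[[63,95,91,69,35],{"d":46,"in":86},[30,25,84,37],{"ni":81,"wvr":66},[63,88]]}
After op 4 (add /nw/1/yd 29): {"m":[[71,0,63,75,13,97],[44,50,14,53,82],1,[56,52,50,20,69]],"nw":[{"an":31,"ivh":66,"j":26,"zlu":14},{"cw":52,"yd":29},[62,26,76],[4,36,50]],"pgx":{"fri":{"sg":48,"vqr":1,"yn":71,"zkv":20},"r":{"m":84,"psb":41,"s":8},"tuk":[46,73,2,91,21],"ytr":51},"ujx":[[63,95,91,69,35],{"d":46,"in":86},[30,25,84,37],{"ni":81,"wvr":66},[63,88]]}
After op 5 (replace /nw/1/yd 77): {"m":[[71,0,63,75,13,97],[44,50,14,53,82],1,[56,52,50,20,69]],"nw":[{"an":31,"ivh":66,"j":26,"zlu":14},{"cw":52,"yd":77},[62,26,76],[4,36,50]],"pgx":{"fri":{"sg":48,"vqr":1,"yn":71,"zkv":20},"r":{"m":84,"psb":41,"s":8},"tuk":[46,73,2,91,21],"ytr":51},"ujx":[[63,95,91,69,35],{"d":46,"in":86},[30,25,84,37],{"ni":81,"wvr":66},[63,88]]}
After op 6 (add /pgx/tuk/5 42): {"m":[[71,0,63,75,13,97],[44,50,14,53,82],1,[56,52,50,20,69]],"nw":[{"an":31,"ivh":66,"j":26,"zlu":14},{"cw":52,"yd":77},[62,26,76],[4,36,50]],"pgx":{"fri":{"sg":48,"vqr":1,"yn":71,"zkv":20},"r":{"m":84,"psb":41,"s":8},"tuk":[46,73,2,91,21,42],"ytr":51},"ujx":[[63,95,91,69,35],{"d":46,"in":86},[30,25,84,37],{"ni":81,"wvr":66},[63,88]]}
After op 7 (replace /ujx/3 49): {"m":[[71,0,63,75,13,97],[44,50,14,53,82],1,[56,52,50,20,69]],"nw":[{"an":31,"ivh":66,"j":26,"zlu":14},{"cw":52,"yd":77},[62,26,76],[4,36,50]],"pgx":{"fri":{"sg":48,"vqr":1,"yn":71,"zkv":20},"r":{"m":84,"psb":41,"s":8},"tuk":[46,73,2,91,21,42],"ytr":51},"ujx":[[63,95,91,69,35],{"d":46,"in":86},[30,25,84,37],49,[63,88]]}
After op 8 (add /m/1/1 52): {"m":[[71,0,63,75,13,97],[44,52,50,14,53,82],1,[56,52,50,20,69]],"nw":[{"an":31,"ivh":66,"j":26,"zlu":14},{"cw":52,"yd":77},[62,26,76],[4,36,50]],"pgx":{"fri":{"sg":48,"vqr":1,"yn":71,"zkv":20},"r":{"m":84,"psb":41,"s":8},"tuk":[46,73,2,91,21,42],"ytr":51},"ujx":[[63,95,91,69,35],{"d":46,"in":86},[30,25,84,37],49,[63,88]]}
After op 9 (replace /nw/3 84): {"m":[[71,0,63,75,13,97],[44,52,50,14,53,82],1,[56,52,50,20,69]],"nw":[{"an":31,"ivh":66,"j":26,"zlu":14},{"cw":52,"yd":77},[62,26,76],84],"pgx":{"fri":{"sg":48,"vqr":1,"yn":71,"zkv":20},"r":{"m":84,"psb":41,"s":8},"tuk":[46,73,2,91,21,42],"ytr":51},"ujx":[[63,95,91,69,35],{"d":46,"in":86},[30,25,84,37],49,[63,88]]}
After op 10 (replace /ujx/2/1 78): {"m":[[71,0,63,75,13,97],[44,52,50,14,53,82],1,[56,52,50,20,69]],"nw":[{"an":31,"ivh":66,"j":26,"zlu":14},{"cw":52,"yd":77},[62,26,76],84],"pgx":{"fri":{"sg":48,"vqr":1,"yn":71,"zkv":20},"r":{"m":84,"psb":41,"s":8},"tuk":[46,73,2,91,21,42],"ytr":51},"ujx":[[63,95,91,69,35],{"d":46,"in":86},[30,78,84,37],49,[63,88]]}
After op 11 (add /nw/0/qzf 53): {"m":[[71,0,63,75,13,97],[44,52,50,14,53,82],1,[56,52,50,20,69]],"nw":[{"an":31,"ivh":66,"j":26,"qzf":53,"zlu":14},{"cw":52,"yd":77},[62,26,76],84],"pgx":{"fri":{"sg":48,"vqr":1,"yn":71,"zkv":20},"r":{"m":84,"psb":41,"s":8},"tuk":[46,73,2,91,21,42],"ytr":51},"ujx":[[63,95,91,69,35],{"d":46,"in":86},[30,78,84,37],49,[63,88]]}
After op 12 (replace /pgx/ytr 24): {"m":[[71,0,63,75,13,97],[44,52,50,14,53,82],1,[56,52,50,20,69]],"nw":[{"an":31,"ivh":66,"j":26,"qzf":53,"zlu":14},{"cw":52,"yd":77},[62,26,76],84],"pgx":{"fri":{"sg":48,"vqr":1,"yn":71,"zkv":20},"r":{"m":84,"psb":41,"s":8},"tuk":[46,73,2,91,21,42],"ytr":24},"ujx":[[63,95,91,69,35],{"d":46,"in":86},[30,78,84,37],49,[63,88]]}
After op 13 (add /i 57): {"i":57,"m":[[71,0,63,75,13,97],[44,52,50,14,53,82],1,[56,52,50,20,69]],"nw":[{"an":31,"ivh":66,"j":26,"qzf":53,"zlu":14},{"cw":52,"yd":77},[62,26,76],84],"pgx":{"fri":{"sg":48,"vqr":1,"yn":71,"zkv":20},"r":{"m":84,"psb":41,"s":8},"tuk":[46,73,2,91,21,42],"ytr":24},"ujx":[[63,95,91,69,35],{"d":46,"in":86},[30,78,84,37],49,[63,88]]}
After op 14 (add /m/3/1 70): {"i":57,"m":[[71,0,63,75,13,97],[44,52,50,14,53,82],1,[56,70,52,50,20,69]],"nw":[{"an":31,"ivh":66,"j":26,"qzf":53,"zlu":14},{"cw":52,"yd":77},[62,26,76],84],"pgx":{"fri":{"sg":48,"vqr":1,"yn":71,"zkv":20},"r":{"m":84,"psb":41,"s":8},"tuk":[46,73,2,91,21,42],"ytr":24},"ujx":[[63,95,91,69,35],{"d":46,"in":86},[30,78,84,37],49,[63,88]]}
After op 15 (add /m/1/0 76): {"i":57,"m":[[71,0,63,75,13,97],[76,44,52,50,14,53,82],1,[56,70,52,50,20,69]],"nw":[{"an":31,"ivh":66,"j":26,"qzf":53,"zlu":14},{"cw":52,"yd":77},[62,26,76],84],"pgx":{"fri":{"sg":48,"vqr":1,"yn":71,"zkv":20},"r":{"m":84,"psb":41,"s":8},"tuk":[46,73,2,91,21,42],"ytr":24},"ujx":[[63,95,91,69,35],{"d":46,"in":86},[30,78,84,37],49,[63,88]]}
After op 16 (remove /m/1/5): {"i":57,"m":[[71,0,63,75,13,97],[76,44,52,50,14,82],1,[56,70,52,50,20,69]],"nw":[{"an":31,"ivh":66,"j":26,"qzf":53,"zlu":14},{"cw":52,"yd":77},[62,26,76],84],"pgx":{"fri":{"sg":48,"vqr":1,"yn":71,"zkv":20},"r":{"m":84,"psb":41,"s":8},"tuk":[46,73,2,91,21,42],"ytr":24},"ujx":[[63,95,91,69,35],{"d":46,"in":86},[30,78,84,37],49,[63,88]]}
After op 17 (replace /pgx 94): {"i":57,"m":[[71,0,63,75,13,97],[76,44,52,50,14,82],1,[56,70,52,50,20,69]],"nw":[{"an":31,"ivh":66,"j":26,"qzf":53,"zlu":14},{"cw":52,"yd":77},[62,26,76],84],"pgx":94,"ujx":[[63,95,91,69,35],{"d":46,"in":86},[30,78,84,37],49,[63,88]]}
After op 18 (replace /m 69): {"i":57,"m":69,"nw":[{"an":31,"ivh":66,"j":26,"qzf":53,"zlu":14},{"cw":52,"yd":77},[62,26,76],84],"pgx":94,"ujx":[[63,95,91,69,35],{"d":46,"in":86},[30,78,84,37],49,[63,88]]}
Value at /nw/0/qzf: 53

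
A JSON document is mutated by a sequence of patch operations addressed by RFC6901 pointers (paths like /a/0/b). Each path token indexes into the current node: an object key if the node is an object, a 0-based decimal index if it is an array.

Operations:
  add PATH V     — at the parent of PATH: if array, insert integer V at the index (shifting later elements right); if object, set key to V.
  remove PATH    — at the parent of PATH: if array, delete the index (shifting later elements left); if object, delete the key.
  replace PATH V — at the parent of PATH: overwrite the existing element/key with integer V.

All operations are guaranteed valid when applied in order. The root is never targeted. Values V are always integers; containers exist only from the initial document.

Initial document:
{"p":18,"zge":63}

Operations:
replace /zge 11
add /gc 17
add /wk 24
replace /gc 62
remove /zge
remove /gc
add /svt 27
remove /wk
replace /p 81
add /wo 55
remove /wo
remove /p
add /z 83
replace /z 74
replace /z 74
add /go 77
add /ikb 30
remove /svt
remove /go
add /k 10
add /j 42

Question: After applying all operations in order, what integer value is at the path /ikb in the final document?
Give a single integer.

Answer: 30

Derivation:
After op 1 (replace /zge 11): {"p":18,"zge":11}
After op 2 (add /gc 17): {"gc":17,"p":18,"zge":11}
After op 3 (add /wk 24): {"gc":17,"p":18,"wk":24,"zge":11}
After op 4 (replace /gc 62): {"gc":62,"p":18,"wk":24,"zge":11}
After op 5 (remove /zge): {"gc":62,"p":18,"wk":24}
After op 6 (remove /gc): {"p":18,"wk":24}
After op 7 (add /svt 27): {"p":18,"svt":27,"wk":24}
After op 8 (remove /wk): {"p":18,"svt":27}
After op 9 (replace /p 81): {"p":81,"svt":27}
After op 10 (add /wo 55): {"p":81,"svt":27,"wo":55}
After op 11 (remove /wo): {"p":81,"svt":27}
After op 12 (remove /p): {"svt":27}
After op 13 (add /z 83): {"svt":27,"z":83}
After op 14 (replace /z 74): {"svt":27,"z":74}
After op 15 (replace /z 74): {"svt":27,"z":74}
After op 16 (add /go 77): {"go":77,"svt":27,"z":74}
After op 17 (add /ikb 30): {"go":77,"ikb":30,"svt":27,"z":74}
After op 18 (remove /svt): {"go":77,"ikb":30,"z":74}
After op 19 (remove /go): {"ikb":30,"z":74}
After op 20 (add /k 10): {"ikb":30,"k":10,"z":74}
After op 21 (add /j 42): {"ikb":30,"j":42,"k":10,"z":74}
Value at /ikb: 30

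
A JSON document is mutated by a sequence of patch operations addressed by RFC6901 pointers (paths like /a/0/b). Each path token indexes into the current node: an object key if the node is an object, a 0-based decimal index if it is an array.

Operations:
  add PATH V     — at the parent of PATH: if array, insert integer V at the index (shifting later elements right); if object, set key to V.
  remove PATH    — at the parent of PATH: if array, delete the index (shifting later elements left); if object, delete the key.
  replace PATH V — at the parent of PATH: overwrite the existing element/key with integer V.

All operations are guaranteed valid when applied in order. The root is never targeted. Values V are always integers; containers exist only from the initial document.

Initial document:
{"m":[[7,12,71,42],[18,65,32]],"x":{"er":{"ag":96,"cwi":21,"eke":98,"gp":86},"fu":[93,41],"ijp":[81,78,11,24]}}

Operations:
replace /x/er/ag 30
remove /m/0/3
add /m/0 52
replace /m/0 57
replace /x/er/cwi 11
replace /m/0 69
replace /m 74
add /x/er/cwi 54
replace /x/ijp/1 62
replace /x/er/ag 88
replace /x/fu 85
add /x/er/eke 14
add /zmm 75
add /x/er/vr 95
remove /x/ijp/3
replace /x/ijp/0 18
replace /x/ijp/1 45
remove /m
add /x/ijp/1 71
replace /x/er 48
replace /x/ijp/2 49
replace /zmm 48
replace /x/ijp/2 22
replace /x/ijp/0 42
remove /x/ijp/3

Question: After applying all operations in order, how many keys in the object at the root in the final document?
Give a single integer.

Answer: 2

Derivation:
After op 1 (replace /x/er/ag 30): {"m":[[7,12,71,42],[18,65,32]],"x":{"er":{"ag":30,"cwi":21,"eke":98,"gp":86},"fu":[93,41],"ijp":[81,78,11,24]}}
After op 2 (remove /m/0/3): {"m":[[7,12,71],[18,65,32]],"x":{"er":{"ag":30,"cwi":21,"eke":98,"gp":86},"fu":[93,41],"ijp":[81,78,11,24]}}
After op 3 (add /m/0 52): {"m":[52,[7,12,71],[18,65,32]],"x":{"er":{"ag":30,"cwi":21,"eke":98,"gp":86},"fu":[93,41],"ijp":[81,78,11,24]}}
After op 4 (replace /m/0 57): {"m":[57,[7,12,71],[18,65,32]],"x":{"er":{"ag":30,"cwi":21,"eke":98,"gp":86},"fu":[93,41],"ijp":[81,78,11,24]}}
After op 5 (replace /x/er/cwi 11): {"m":[57,[7,12,71],[18,65,32]],"x":{"er":{"ag":30,"cwi":11,"eke":98,"gp":86},"fu":[93,41],"ijp":[81,78,11,24]}}
After op 6 (replace /m/0 69): {"m":[69,[7,12,71],[18,65,32]],"x":{"er":{"ag":30,"cwi":11,"eke":98,"gp":86},"fu":[93,41],"ijp":[81,78,11,24]}}
After op 7 (replace /m 74): {"m":74,"x":{"er":{"ag":30,"cwi":11,"eke":98,"gp":86},"fu":[93,41],"ijp":[81,78,11,24]}}
After op 8 (add /x/er/cwi 54): {"m":74,"x":{"er":{"ag":30,"cwi":54,"eke":98,"gp":86},"fu":[93,41],"ijp":[81,78,11,24]}}
After op 9 (replace /x/ijp/1 62): {"m":74,"x":{"er":{"ag":30,"cwi":54,"eke":98,"gp":86},"fu":[93,41],"ijp":[81,62,11,24]}}
After op 10 (replace /x/er/ag 88): {"m":74,"x":{"er":{"ag":88,"cwi":54,"eke":98,"gp":86},"fu":[93,41],"ijp":[81,62,11,24]}}
After op 11 (replace /x/fu 85): {"m":74,"x":{"er":{"ag":88,"cwi":54,"eke":98,"gp":86},"fu":85,"ijp":[81,62,11,24]}}
After op 12 (add /x/er/eke 14): {"m":74,"x":{"er":{"ag":88,"cwi":54,"eke":14,"gp":86},"fu":85,"ijp":[81,62,11,24]}}
After op 13 (add /zmm 75): {"m":74,"x":{"er":{"ag":88,"cwi":54,"eke":14,"gp":86},"fu":85,"ijp":[81,62,11,24]},"zmm":75}
After op 14 (add /x/er/vr 95): {"m":74,"x":{"er":{"ag":88,"cwi":54,"eke":14,"gp":86,"vr":95},"fu":85,"ijp":[81,62,11,24]},"zmm":75}
After op 15 (remove /x/ijp/3): {"m":74,"x":{"er":{"ag":88,"cwi":54,"eke":14,"gp":86,"vr":95},"fu":85,"ijp":[81,62,11]},"zmm":75}
After op 16 (replace /x/ijp/0 18): {"m":74,"x":{"er":{"ag":88,"cwi":54,"eke":14,"gp":86,"vr":95},"fu":85,"ijp":[18,62,11]},"zmm":75}
After op 17 (replace /x/ijp/1 45): {"m":74,"x":{"er":{"ag":88,"cwi":54,"eke":14,"gp":86,"vr":95},"fu":85,"ijp":[18,45,11]},"zmm":75}
After op 18 (remove /m): {"x":{"er":{"ag":88,"cwi":54,"eke":14,"gp":86,"vr":95},"fu":85,"ijp":[18,45,11]},"zmm":75}
After op 19 (add /x/ijp/1 71): {"x":{"er":{"ag":88,"cwi":54,"eke":14,"gp":86,"vr":95},"fu":85,"ijp":[18,71,45,11]},"zmm":75}
After op 20 (replace /x/er 48): {"x":{"er":48,"fu":85,"ijp":[18,71,45,11]},"zmm":75}
After op 21 (replace /x/ijp/2 49): {"x":{"er":48,"fu":85,"ijp":[18,71,49,11]},"zmm":75}
After op 22 (replace /zmm 48): {"x":{"er":48,"fu":85,"ijp":[18,71,49,11]},"zmm":48}
After op 23 (replace /x/ijp/2 22): {"x":{"er":48,"fu":85,"ijp":[18,71,22,11]},"zmm":48}
After op 24 (replace /x/ijp/0 42): {"x":{"er":48,"fu":85,"ijp":[42,71,22,11]},"zmm":48}
After op 25 (remove /x/ijp/3): {"x":{"er":48,"fu":85,"ijp":[42,71,22]},"zmm":48}
Size at the root: 2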